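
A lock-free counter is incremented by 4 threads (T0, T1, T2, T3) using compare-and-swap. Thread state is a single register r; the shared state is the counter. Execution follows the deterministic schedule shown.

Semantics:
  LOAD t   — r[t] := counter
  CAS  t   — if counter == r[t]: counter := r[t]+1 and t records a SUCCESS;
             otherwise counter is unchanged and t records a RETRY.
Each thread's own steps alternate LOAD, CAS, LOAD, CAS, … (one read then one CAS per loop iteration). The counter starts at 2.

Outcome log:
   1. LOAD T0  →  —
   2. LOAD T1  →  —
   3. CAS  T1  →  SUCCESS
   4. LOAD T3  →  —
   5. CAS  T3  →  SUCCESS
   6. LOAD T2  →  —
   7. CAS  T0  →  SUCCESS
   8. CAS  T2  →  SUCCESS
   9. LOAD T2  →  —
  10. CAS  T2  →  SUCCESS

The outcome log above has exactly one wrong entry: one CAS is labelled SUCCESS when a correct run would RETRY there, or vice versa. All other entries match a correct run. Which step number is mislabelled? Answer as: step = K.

step = 7

Re-executing:
step 1: T0 LOAD ⇒ load; ctr=2 reg=2
step 2: T1 LOAD ⇒ load; ctr=2 reg=2
step 3: T1 CAS ⇒ ok; ctr=3 reg=2
step 4: T3 LOAD ⇒ load; ctr=3 reg=3
step 5: T3 CAS ⇒ ok; ctr=4 reg=3
step 6: T2 LOAD ⇒ load; ctr=4 reg=4
step 7: T0 CAS ⇒ retry; ctr=4 reg=2
step 8: T2 CAS ⇒ ok; ctr=5 reg=4
step 9: T2 LOAD ⇒ load; ctr=5 reg=5
step 10: T2 CAS ⇒ ok; ctr=6 reg=5
Flip is step 7.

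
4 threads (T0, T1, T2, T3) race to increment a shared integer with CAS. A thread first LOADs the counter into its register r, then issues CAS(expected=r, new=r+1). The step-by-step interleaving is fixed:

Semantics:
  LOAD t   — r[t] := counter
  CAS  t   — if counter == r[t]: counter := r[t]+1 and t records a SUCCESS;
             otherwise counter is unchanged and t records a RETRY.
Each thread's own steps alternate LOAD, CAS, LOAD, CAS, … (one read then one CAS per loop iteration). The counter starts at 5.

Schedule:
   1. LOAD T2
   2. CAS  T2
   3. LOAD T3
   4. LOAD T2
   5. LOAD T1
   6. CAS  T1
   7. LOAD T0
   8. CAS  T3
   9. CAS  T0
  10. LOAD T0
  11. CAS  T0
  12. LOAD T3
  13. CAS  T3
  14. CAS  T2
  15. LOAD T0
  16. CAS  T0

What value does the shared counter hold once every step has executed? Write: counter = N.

[1] T2.load  rd  (counter 5, T2.r 5)
[2] T2.cas  hit  (counter 6, T2.r 5)
[3] T3.load  rd  (counter 6, T3.r 6)
[4] T2.load  rd  (counter 6, T2.r 6)
[5] T1.load  rd  (counter 6, T1.r 6)
[6] T1.cas  hit  (counter 7, T1.r 6)
[7] T0.load  rd  (counter 7, T0.r 7)
[8] T3.cas  miss  (counter 7, T3.r 6)
[9] T0.cas  hit  (counter 8, T0.r 7)
[10] T0.load  rd  (counter 8, T0.r 8)
[11] T0.cas  hit  (counter 9, T0.r 8)
[12] T3.load  rd  (counter 9, T3.r 9)
[13] T3.cas  hit  (counter 10, T3.r 9)
[14] T2.cas  miss  (counter 10, T2.r 6)
[15] T0.load  rd  (counter 10, T0.r 10)
[16] T0.cas  hit  (counter 11, T0.r 10)

counter = 11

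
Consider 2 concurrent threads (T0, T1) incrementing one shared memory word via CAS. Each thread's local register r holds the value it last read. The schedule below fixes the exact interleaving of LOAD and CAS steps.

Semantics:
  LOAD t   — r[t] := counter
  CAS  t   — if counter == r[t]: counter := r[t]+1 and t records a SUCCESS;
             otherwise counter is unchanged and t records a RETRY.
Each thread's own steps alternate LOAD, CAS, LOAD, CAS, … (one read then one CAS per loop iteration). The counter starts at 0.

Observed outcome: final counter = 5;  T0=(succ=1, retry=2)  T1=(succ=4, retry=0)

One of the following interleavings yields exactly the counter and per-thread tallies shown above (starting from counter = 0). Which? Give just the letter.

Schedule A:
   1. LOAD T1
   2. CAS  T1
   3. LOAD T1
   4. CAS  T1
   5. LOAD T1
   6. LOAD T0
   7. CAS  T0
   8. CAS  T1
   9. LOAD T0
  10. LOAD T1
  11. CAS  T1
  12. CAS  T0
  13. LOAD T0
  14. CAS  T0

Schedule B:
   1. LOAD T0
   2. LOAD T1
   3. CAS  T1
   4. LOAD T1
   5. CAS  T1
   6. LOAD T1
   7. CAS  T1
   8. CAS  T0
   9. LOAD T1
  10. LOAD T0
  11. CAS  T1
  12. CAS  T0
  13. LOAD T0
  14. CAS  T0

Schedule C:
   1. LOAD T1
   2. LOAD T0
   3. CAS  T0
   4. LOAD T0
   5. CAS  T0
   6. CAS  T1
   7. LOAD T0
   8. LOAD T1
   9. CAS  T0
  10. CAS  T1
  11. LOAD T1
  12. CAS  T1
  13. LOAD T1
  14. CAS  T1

B

Tracing schedule B:
[1] T0.load  rd  (counter 0, T0.r 0)
[2] T1.load  rd  (counter 0, T1.r 0)
[3] T1.cas  hit  (counter 1, T1.r 0)
[4] T1.load  rd  (counter 1, T1.r 1)
[5] T1.cas  hit  (counter 2, T1.r 1)
[6] T1.load  rd  (counter 2, T1.r 2)
[7] T1.cas  hit  (counter 3, T1.r 2)
[8] T0.cas  miss  (counter 3, T0.r 0)
[9] T1.load  rd  (counter 3, T1.r 3)
[10] T0.load  rd  (counter 3, T0.r 3)
[11] T1.cas  hit  (counter 4, T1.r 3)
[12] T0.cas  miss  (counter 4, T0.r 3)
[13] T0.load  rd  (counter 4, T0.r 4)
[14] T0.cas  hit  (counter 5, T0.r 4)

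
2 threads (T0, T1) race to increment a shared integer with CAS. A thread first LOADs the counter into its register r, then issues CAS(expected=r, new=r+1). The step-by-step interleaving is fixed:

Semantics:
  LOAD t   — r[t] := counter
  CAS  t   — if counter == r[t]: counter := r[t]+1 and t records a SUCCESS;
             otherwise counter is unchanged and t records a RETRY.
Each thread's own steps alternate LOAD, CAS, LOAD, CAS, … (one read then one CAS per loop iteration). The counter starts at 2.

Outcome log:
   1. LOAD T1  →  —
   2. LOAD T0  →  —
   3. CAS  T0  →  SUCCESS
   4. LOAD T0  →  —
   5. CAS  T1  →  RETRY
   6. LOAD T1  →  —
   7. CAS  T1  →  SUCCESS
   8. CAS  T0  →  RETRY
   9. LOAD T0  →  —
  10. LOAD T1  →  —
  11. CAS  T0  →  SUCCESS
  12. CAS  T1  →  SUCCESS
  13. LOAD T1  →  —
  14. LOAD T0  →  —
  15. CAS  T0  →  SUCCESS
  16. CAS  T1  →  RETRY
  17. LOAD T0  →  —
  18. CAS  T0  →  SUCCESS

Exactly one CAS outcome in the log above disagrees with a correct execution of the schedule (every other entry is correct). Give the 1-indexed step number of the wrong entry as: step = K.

step = 12

Correct run:
#1 T1 reads 2
#2 T0 reads 2
#3 T0 CAS(2→3) writes; counter now 3
#4 T0 reads 3
#5 T1 CAS(2→3) fails; counter now 3
#6 T1 reads 3
#7 T1 CAS(3→4) writes; counter now 4
#8 T0 CAS(3→4) fails; counter now 4
#9 T0 reads 4
#10 T1 reads 4
#11 T0 CAS(4→5) writes; counter now 5
#12 T1 CAS(4→5) fails; counter now 5
#13 T1 reads 5
#14 T0 reads 5
#15 T0 CAS(5→6) writes; counter now 6
#16 T1 CAS(5→6) fails; counter now 6
#17 T0 reads 6
#18 T0 CAS(6→7) writes; counter now 7
Mismatch at 12.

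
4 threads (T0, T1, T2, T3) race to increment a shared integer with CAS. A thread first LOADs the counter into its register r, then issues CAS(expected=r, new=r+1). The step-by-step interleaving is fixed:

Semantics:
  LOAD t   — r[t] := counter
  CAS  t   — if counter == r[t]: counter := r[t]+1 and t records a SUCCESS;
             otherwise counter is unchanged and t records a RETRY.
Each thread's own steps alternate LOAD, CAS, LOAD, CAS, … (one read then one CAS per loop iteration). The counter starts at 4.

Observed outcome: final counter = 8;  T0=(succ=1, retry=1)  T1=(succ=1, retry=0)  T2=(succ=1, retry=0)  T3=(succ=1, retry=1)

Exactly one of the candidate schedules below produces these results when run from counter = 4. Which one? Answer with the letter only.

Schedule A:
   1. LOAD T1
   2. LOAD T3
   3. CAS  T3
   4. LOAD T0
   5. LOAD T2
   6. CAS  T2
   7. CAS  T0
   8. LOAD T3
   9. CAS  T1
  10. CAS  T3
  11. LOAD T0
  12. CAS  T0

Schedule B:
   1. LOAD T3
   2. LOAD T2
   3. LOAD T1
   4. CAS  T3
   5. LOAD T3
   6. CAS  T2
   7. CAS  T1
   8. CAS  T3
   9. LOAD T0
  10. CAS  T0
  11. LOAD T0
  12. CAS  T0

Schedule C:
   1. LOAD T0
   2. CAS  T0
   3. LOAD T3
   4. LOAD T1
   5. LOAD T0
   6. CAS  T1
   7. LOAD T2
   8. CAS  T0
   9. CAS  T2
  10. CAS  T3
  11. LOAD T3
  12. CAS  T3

Run C:
   1) LOAD T0:  M=4  r_T0=4
   2) CAS  T0:  M=5  r_T0=4 ✓
   3) LOAD T3:  M=5  r_T3=5
   4) LOAD T1:  M=5  r_T1=5
   5) LOAD T0:  M=5  r_T0=5
   6) CAS  T1:  M=6  r_T1=5 ✓
   7) LOAD T2:  M=6  r_T2=6
   8) CAS  T0:  M=6  r_T0=5 ✗
   9) CAS  T2:  M=7  r_T2=6 ✓
  10) CAS  T3:  M=7  r_T3=5 ✗
  11) LOAD T3:  M=7  r_T3=7
  12) CAS  T3:  M=8  r_T3=7 ✓

C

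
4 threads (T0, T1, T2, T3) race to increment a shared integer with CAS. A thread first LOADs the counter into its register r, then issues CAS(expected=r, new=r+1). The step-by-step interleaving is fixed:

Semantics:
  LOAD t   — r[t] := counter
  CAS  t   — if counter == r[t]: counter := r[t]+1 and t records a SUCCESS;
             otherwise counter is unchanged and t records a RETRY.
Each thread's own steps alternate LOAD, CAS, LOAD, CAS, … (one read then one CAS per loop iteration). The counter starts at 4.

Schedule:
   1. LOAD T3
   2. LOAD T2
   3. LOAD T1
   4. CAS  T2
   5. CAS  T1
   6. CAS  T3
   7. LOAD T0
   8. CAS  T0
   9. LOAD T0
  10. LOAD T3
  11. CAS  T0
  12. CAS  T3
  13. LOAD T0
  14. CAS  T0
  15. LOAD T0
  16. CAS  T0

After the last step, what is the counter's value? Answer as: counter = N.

counter = 9

1. LOAD T3 → mem=4 r[T3]=4 [LOAD]
2. LOAD T2 → mem=4 r[T2]=4 [LOAD]
3. LOAD T1 → mem=4 r[T1]=4 [LOAD]
4. CAS T2 → mem=5 r[T2]=4 [OK]
5. CAS T1 → mem=5 r[T1]=4 [RETRY]
6. CAS T3 → mem=5 r[T3]=4 [RETRY]
7. LOAD T0 → mem=5 r[T0]=5 [LOAD]
8. CAS T0 → mem=6 r[T0]=5 [OK]
9. LOAD T0 → mem=6 r[T0]=6 [LOAD]
10. LOAD T3 → mem=6 r[T3]=6 [LOAD]
11. CAS T0 → mem=7 r[T0]=6 [OK]
12. CAS T3 → mem=7 r[T3]=6 [RETRY]
13. LOAD T0 → mem=7 r[T0]=7 [LOAD]
14. CAS T0 → mem=8 r[T0]=7 [OK]
15. LOAD T0 → mem=8 r[T0]=8 [LOAD]
16. CAS T0 → mem=9 r[T0]=8 [OK]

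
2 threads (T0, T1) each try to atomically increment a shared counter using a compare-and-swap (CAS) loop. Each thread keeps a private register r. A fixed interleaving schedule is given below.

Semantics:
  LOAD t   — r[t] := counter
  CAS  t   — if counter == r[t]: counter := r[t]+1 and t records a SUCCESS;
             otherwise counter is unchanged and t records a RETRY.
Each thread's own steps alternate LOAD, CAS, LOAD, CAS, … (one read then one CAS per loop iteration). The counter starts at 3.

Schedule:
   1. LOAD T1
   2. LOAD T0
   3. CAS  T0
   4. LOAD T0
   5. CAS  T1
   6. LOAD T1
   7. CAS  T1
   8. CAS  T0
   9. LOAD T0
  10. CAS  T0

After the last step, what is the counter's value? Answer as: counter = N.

counter = 6

step 1: T1 LOAD ⇒ load; ctr=3 reg=3
step 2: T0 LOAD ⇒ load; ctr=3 reg=3
step 3: T0 CAS ⇒ ok; ctr=4 reg=3
step 4: T0 LOAD ⇒ load; ctr=4 reg=4
step 5: T1 CAS ⇒ retry; ctr=4 reg=3
step 6: T1 LOAD ⇒ load; ctr=4 reg=4
step 7: T1 CAS ⇒ ok; ctr=5 reg=4
step 8: T0 CAS ⇒ retry; ctr=5 reg=4
step 9: T0 LOAD ⇒ load; ctr=5 reg=5
step 10: T0 CAS ⇒ ok; ctr=6 reg=5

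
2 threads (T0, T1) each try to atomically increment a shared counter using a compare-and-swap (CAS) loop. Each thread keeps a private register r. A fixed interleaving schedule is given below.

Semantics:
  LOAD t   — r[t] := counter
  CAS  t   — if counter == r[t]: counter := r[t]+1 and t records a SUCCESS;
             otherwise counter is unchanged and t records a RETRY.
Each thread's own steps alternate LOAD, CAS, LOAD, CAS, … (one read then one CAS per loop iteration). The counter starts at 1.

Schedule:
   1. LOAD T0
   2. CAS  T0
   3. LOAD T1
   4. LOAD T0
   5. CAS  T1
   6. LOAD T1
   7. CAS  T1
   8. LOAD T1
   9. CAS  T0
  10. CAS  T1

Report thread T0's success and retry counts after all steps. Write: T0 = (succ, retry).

[1] T0.load  rd  (counter 1, T0.r 1)
[2] T0.cas  hit  (counter 2, T0.r 1)
[3] T1.load  rd  (counter 2, T1.r 2)
[4] T0.load  rd  (counter 2, T0.r 2)
[5] T1.cas  hit  (counter 3, T1.r 2)
[6] T1.load  rd  (counter 3, T1.r 3)
[7] T1.cas  hit  (counter 4, T1.r 3)
[8] T1.load  rd  (counter 4, T1.r 4)
[9] T0.cas  miss  (counter 4, T0.r 2)
[10] T1.cas  hit  (counter 5, T1.r 4)

T0 = (1, 1)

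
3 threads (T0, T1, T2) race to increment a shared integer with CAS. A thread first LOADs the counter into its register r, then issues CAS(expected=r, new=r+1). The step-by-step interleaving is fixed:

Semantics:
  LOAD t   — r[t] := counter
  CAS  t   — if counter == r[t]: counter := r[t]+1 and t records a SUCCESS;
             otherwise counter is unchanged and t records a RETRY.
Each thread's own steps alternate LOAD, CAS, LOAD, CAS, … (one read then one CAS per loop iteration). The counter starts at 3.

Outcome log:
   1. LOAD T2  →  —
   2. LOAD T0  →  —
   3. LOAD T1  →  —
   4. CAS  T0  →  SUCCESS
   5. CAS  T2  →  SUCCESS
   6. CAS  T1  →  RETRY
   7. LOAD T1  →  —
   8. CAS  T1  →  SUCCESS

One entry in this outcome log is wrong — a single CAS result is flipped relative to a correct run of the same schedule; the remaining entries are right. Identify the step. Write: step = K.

Re-executing:
   1) LOAD T2:  M=3  r_T2=3
   2) LOAD T0:  M=3  r_T0=3
   3) LOAD T1:  M=3  r_T1=3
   4) CAS  T0:  M=4  r_T0=3 ✓
   5) CAS  T2:  M=4  r_T2=3 ✗
   6) CAS  T1:  M=4  r_T1=3 ✗
   7) LOAD T1:  M=4  r_T1=4
   8) CAS  T1:  M=5  r_T1=4 ✓
Flip is step 5.

step = 5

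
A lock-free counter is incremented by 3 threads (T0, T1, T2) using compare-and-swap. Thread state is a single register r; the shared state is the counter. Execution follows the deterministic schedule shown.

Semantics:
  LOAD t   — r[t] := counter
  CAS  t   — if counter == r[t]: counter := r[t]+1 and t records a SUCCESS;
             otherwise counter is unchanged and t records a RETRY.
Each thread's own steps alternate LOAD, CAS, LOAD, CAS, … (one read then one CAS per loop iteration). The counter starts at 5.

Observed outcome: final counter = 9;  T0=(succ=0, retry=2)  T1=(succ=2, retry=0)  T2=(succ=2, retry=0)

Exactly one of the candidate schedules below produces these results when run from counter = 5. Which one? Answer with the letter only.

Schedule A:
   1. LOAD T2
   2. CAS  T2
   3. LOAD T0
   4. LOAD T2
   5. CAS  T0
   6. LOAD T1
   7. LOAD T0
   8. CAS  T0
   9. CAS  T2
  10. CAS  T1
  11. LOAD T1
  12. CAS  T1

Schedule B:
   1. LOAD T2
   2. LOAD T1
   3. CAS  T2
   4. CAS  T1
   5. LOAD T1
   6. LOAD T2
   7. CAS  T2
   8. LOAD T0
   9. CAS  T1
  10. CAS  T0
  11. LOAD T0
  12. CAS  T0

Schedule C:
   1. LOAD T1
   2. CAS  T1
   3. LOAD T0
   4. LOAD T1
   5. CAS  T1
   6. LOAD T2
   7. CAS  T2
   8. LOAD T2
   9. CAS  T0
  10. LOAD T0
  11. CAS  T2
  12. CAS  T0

C

Tracing schedule C:
1. LOAD T1 → mem=5 r[T1]=5 [LOAD]
2. CAS T1 → mem=6 r[T1]=5 [OK]
3. LOAD T0 → mem=6 r[T0]=6 [LOAD]
4. LOAD T1 → mem=6 r[T1]=6 [LOAD]
5. CAS T1 → mem=7 r[T1]=6 [OK]
6. LOAD T2 → mem=7 r[T2]=7 [LOAD]
7. CAS T2 → mem=8 r[T2]=7 [OK]
8. LOAD T2 → mem=8 r[T2]=8 [LOAD]
9. CAS T0 → mem=8 r[T0]=6 [RETRY]
10. LOAD T0 → mem=8 r[T0]=8 [LOAD]
11. CAS T2 → mem=9 r[T2]=8 [OK]
12. CAS T0 → mem=9 r[T0]=8 [RETRY]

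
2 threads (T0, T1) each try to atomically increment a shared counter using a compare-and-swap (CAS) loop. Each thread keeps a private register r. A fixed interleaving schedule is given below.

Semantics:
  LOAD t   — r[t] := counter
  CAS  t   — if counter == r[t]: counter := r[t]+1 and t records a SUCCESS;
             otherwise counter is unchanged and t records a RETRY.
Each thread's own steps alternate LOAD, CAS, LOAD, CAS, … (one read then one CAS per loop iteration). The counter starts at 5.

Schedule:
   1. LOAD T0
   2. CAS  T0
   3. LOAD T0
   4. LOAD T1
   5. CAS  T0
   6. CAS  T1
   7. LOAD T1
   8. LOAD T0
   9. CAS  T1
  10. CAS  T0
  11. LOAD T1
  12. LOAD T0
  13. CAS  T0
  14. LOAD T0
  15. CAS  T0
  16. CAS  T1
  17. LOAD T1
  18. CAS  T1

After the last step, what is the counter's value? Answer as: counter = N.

counter = 11

#1 T0 reads 5
#2 T0 CAS(5→6) writes; counter now 6
#3 T0 reads 6
#4 T1 reads 6
#5 T0 CAS(6→7) writes; counter now 7
#6 T1 CAS(6→7) fails; counter now 7
#7 T1 reads 7
#8 T0 reads 7
#9 T1 CAS(7→8) writes; counter now 8
#10 T0 CAS(7→8) fails; counter now 8
#11 T1 reads 8
#12 T0 reads 8
#13 T0 CAS(8→9) writes; counter now 9
#14 T0 reads 9
#15 T0 CAS(9→10) writes; counter now 10
#16 T1 CAS(8→9) fails; counter now 10
#17 T1 reads 10
#18 T1 CAS(10→11) writes; counter now 11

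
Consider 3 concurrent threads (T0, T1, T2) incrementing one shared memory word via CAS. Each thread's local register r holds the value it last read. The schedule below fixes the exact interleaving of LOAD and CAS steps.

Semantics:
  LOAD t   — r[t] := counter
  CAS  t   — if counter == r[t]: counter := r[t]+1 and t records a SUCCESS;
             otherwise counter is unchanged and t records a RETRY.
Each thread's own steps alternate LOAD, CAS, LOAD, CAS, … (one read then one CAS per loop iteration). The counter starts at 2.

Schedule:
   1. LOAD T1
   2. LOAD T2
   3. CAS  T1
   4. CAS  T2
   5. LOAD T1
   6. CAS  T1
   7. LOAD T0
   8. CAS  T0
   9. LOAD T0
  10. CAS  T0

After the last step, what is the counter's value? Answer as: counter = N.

counter = 6

   1) LOAD T1:  M=2  r_T1=2
   2) LOAD T2:  M=2  r_T2=2
   3) CAS  T1:  M=3  r_T1=2 ✓
   4) CAS  T2:  M=3  r_T2=2 ✗
   5) LOAD T1:  M=3  r_T1=3
   6) CAS  T1:  M=4  r_T1=3 ✓
   7) LOAD T0:  M=4  r_T0=4
   8) CAS  T0:  M=5  r_T0=4 ✓
   9) LOAD T0:  M=5  r_T0=5
  10) CAS  T0:  M=6  r_T0=5 ✓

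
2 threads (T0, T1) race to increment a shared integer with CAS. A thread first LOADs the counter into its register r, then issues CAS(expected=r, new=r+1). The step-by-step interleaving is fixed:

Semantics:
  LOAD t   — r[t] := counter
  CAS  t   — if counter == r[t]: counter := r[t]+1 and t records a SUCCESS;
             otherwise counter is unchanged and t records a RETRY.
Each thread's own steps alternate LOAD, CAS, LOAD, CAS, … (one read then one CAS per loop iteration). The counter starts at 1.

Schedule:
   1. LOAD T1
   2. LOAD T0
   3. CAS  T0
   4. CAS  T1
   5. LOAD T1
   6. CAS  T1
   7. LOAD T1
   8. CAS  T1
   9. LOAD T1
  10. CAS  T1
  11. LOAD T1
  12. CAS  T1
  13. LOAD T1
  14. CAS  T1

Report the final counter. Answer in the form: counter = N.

[1] T1.load  rd  (counter 1, T1.r 1)
[2] T0.load  rd  (counter 1, T0.r 1)
[3] T0.cas  hit  (counter 2, T0.r 1)
[4] T1.cas  miss  (counter 2, T1.r 1)
[5] T1.load  rd  (counter 2, T1.r 2)
[6] T1.cas  hit  (counter 3, T1.r 2)
[7] T1.load  rd  (counter 3, T1.r 3)
[8] T1.cas  hit  (counter 4, T1.r 3)
[9] T1.load  rd  (counter 4, T1.r 4)
[10] T1.cas  hit  (counter 5, T1.r 4)
[11] T1.load  rd  (counter 5, T1.r 5)
[12] T1.cas  hit  (counter 6, T1.r 5)
[13] T1.load  rd  (counter 6, T1.r 6)
[14] T1.cas  hit  (counter 7, T1.r 6)

counter = 7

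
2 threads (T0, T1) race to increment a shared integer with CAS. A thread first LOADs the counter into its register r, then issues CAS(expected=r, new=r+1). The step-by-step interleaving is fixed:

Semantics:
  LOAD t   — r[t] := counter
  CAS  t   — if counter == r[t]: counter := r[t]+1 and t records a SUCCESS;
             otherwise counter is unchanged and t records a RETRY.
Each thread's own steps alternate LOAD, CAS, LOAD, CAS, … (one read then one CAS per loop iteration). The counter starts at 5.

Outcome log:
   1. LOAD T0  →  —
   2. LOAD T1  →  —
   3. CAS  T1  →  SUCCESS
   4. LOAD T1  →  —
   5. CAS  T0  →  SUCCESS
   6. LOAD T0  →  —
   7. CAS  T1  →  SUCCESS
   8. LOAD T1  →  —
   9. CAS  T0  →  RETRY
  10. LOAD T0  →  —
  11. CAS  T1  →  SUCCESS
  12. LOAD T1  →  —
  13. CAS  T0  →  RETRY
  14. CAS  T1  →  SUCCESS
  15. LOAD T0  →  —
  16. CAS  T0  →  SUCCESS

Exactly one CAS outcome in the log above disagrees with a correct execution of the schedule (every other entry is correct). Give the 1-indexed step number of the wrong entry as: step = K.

Reference trace:
[1] T0.load  rd  (counter 5, T0.r 5)
[2] T1.load  rd  (counter 5, T1.r 5)
[3] T1.cas  hit  (counter 6, T1.r 5)
[4] T1.load  rd  (counter 6, T1.r 6)
[5] T0.cas  miss  (counter 6, T0.r 5)
[6] T0.load  rd  (counter 6, T0.r 6)
[7] T1.cas  hit  (counter 7, T1.r 6)
[8] T1.load  rd  (counter 7, T1.r 7)
[9] T0.cas  miss  (counter 7, T0.r 6)
[10] T0.load  rd  (counter 7, T0.r 7)
[11] T1.cas  hit  (counter 8, T1.r 7)
[12] T1.load  rd  (counter 8, T1.r 8)
[13] T0.cas  miss  (counter 8, T0.r 7)
[14] T1.cas  hit  (counter 9, T1.r 8)
[15] T0.load  rd  (counter 9, T0.r 9)
[16] T0.cas  hit  (counter 10, T0.r 9)
Mismatch at 5.

step = 5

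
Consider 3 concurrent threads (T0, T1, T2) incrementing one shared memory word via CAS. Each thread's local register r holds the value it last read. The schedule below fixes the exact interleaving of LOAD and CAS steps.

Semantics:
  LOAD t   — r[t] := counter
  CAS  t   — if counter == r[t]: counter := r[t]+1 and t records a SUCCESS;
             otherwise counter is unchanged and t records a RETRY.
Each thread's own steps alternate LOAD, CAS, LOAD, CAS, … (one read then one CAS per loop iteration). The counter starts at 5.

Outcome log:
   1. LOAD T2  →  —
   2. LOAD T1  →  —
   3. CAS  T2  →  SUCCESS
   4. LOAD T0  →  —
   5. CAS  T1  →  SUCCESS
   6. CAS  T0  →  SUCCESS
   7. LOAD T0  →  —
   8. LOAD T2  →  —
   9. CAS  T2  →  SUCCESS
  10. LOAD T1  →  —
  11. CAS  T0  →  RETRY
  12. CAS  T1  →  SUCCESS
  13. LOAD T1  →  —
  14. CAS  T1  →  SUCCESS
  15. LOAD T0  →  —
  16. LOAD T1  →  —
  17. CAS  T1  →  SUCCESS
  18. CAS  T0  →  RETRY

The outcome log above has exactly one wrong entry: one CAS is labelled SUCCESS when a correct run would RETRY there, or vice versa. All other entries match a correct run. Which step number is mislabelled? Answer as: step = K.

Reference trace:
   1) LOAD T2:  M=5  r_T2=5
   2) LOAD T1:  M=5  r_T1=5
   3) CAS  T2:  M=6  r_T2=5 ✓
   4) LOAD T0:  M=6  r_T0=6
   5) CAS  T1:  M=6  r_T1=5 ✗
   6) CAS  T0:  M=7  r_T0=6 ✓
   7) LOAD T0:  M=7  r_T0=7
   8) LOAD T2:  M=7  r_T2=7
   9) CAS  T2:  M=8  r_T2=7 ✓
  10) LOAD T1:  M=8  r_T1=8
  11) CAS  T0:  M=8  r_T0=7 ✗
  12) CAS  T1:  M=9  r_T1=8 ✓
  13) LOAD T1:  M=9  r_T1=9
  14) CAS  T1:  M=10  r_T1=9 ✓
  15) LOAD T0:  M=10  r_T0=10
  16) LOAD T1:  M=10  r_T1=10
  17) CAS  T1:  M=11  r_T1=10 ✓
  18) CAS  T0:  M=11  r_T0=10 ✗
Mismatch at 5.

step = 5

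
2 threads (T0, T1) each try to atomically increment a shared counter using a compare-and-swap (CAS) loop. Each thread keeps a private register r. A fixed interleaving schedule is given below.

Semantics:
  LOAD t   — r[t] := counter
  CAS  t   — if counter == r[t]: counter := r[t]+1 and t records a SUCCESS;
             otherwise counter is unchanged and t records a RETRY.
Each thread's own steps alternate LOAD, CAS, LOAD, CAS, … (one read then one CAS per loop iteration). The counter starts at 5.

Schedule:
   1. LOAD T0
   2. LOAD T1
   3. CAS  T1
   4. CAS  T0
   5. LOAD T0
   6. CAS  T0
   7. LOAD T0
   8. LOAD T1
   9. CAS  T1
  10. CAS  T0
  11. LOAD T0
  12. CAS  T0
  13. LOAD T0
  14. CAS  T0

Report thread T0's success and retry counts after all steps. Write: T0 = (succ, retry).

step 1: T0 LOAD ⇒ load; ctr=5 reg=5
step 2: T1 LOAD ⇒ load; ctr=5 reg=5
step 3: T1 CAS ⇒ ok; ctr=6 reg=5
step 4: T0 CAS ⇒ retry; ctr=6 reg=5
step 5: T0 LOAD ⇒ load; ctr=6 reg=6
step 6: T0 CAS ⇒ ok; ctr=7 reg=6
step 7: T0 LOAD ⇒ load; ctr=7 reg=7
step 8: T1 LOAD ⇒ load; ctr=7 reg=7
step 9: T1 CAS ⇒ ok; ctr=8 reg=7
step 10: T0 CAS ⇒ retry; ctr=8 reg=7
step 11: T0 LOAD ⇒ load; ctr=8 reg=8
step 12: T0 CAS ⇒ ok; ctr=9 reg=8
step 13: T0 LOAD ⇒ load; ctr=9 reg=9
step 14: T0 CAS ⇒ ok; ctr=10 reg=9

T0 = (3, 2)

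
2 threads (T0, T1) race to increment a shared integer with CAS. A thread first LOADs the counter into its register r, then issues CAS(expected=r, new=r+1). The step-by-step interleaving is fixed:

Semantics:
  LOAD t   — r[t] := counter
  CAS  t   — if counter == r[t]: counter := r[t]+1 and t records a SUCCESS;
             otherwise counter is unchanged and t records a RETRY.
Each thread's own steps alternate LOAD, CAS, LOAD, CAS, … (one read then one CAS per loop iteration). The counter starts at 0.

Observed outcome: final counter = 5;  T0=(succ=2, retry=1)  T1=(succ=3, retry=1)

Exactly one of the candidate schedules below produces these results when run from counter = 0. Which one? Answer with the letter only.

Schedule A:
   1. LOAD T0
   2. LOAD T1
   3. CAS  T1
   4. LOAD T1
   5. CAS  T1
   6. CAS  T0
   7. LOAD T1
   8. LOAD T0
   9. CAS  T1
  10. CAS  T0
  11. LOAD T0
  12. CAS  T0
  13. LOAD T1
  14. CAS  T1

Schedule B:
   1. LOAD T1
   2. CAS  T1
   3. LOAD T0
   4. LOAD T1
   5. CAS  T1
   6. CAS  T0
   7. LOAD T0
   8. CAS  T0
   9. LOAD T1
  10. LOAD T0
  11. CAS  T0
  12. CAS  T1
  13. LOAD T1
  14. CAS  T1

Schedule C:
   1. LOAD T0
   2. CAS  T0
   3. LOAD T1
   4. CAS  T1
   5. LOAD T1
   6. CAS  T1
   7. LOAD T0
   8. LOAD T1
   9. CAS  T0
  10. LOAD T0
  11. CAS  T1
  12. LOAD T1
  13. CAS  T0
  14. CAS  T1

B

Run B:
T1 LOAD — after: cnt=0, r=0 — load
T1 CAS — after: cnt=1, r=0 — ok
T0 LOAD — after: cnt=1, r=1 — load
T1 LOAD — after: cnt=1, r=1 — load
T1 CAS — after: cnt=2, r=1 — ok
T0 CAS — after: cnt=2, r=1 — retry
T0 LOAD — after: cnt=2, r=2 — load
T0 CAS — after: cnt=3, r=2 — ok
T1 LOAD — after: cnt=3, r=3 — load
T0 LOAD — after: cnt=3, r=3 — load
T0 CAS — after: cnt=4, r=3 — ok
T1 CAS — after: cnt=4, r=3 — retry
T1 LOAD — after: cnt=4, r=4 — load
T1 CAS — after: cnt=5, r=4 — ok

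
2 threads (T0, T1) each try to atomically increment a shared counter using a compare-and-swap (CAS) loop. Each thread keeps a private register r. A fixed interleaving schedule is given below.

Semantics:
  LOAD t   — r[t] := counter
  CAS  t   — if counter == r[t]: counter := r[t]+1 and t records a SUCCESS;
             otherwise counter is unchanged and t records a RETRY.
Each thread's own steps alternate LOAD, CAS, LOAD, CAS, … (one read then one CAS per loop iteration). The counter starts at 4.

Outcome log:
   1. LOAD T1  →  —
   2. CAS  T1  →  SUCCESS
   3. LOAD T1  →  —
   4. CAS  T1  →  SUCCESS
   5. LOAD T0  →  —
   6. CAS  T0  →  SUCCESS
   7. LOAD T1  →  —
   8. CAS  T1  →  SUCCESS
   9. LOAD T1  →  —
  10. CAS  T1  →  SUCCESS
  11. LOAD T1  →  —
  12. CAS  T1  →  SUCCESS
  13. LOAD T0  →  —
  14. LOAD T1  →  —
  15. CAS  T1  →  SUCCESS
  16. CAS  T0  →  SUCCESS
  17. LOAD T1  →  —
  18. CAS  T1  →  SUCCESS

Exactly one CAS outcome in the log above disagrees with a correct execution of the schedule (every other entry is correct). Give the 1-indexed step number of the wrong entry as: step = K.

step = 16

Re-executing:
step 1: T1 LOAD ⇒ load; ctr=4 reg=4
step 2: T1 CAS ⇒ ok; ctr=5 reg=4
step 3: T1 LOAD ⇒ load; ctr=5 reg=5
step 4: T1 CAS ⇒ ok; ctr=6 reg=5
step 5: T0 LOAD ⇒ load; ctr=6 reg=6
step 6: T0 CAS ⇒ ok; ctr=7 reg=6
step 7: T1 LOAD ⇒ load; ctr=7 reg=7
step 8: T1 CAS ⇒ ok; ctr=8 reg=7
step 9: T1 LOAD ⇒ load; ctr=8 reg=8
step 10: T1 CAS ⇒ ok; ctr=9 reg=8
step 11: T1 LOAD ⇒ load; ctr=9 reg=9
step 12: T1 CAS ⇒ ok; ctr=10 reg=9
step 13: T0 LOAD ⇒ load; ctr=10 reg=10
step 14: T1 LOAD ⇒ load; ctr=10 reg=10
step 15: T1 CAS ⇒ ok; ctr=11 reg=10
step 16: T0 CAS ⇒ retry; ctr=11 reg=10
step 17: T1 LOAD ⇒ load; ctr=11 reg=11
step 18: T1 CAS ⇒ ok; ctr=12 reg=11
Log disagrees first at step 16.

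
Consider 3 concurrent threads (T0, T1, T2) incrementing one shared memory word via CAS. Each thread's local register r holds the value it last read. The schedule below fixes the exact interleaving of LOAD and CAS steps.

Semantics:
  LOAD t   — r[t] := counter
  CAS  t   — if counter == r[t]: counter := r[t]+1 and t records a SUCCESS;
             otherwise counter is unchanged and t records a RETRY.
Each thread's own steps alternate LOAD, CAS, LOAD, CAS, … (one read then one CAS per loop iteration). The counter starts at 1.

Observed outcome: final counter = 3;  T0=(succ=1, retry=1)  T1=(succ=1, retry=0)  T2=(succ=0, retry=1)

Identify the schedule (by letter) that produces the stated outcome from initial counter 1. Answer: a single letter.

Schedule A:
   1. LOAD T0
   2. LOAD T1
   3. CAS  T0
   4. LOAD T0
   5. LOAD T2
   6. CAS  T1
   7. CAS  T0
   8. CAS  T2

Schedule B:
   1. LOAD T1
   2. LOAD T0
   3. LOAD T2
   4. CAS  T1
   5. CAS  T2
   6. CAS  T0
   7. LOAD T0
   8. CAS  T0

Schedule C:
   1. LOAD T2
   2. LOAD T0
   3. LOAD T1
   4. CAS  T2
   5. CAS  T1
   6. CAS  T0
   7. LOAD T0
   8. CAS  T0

B

Run B:
[1] T1.load  rd  (counter 1, T1.r 1)
[2] T0.load  rd  (counter 1, T0.r 1)
[3] T2.load  rd  (counter 1, T2.r 1)
[4] T1.cas  hit  (counter 2, T1.r 1)
[5] T2.cas  miss  (counter 2, T2.r 1)
[6] T0.cas  miss  (counter 2, T0.r 1)
[7] T0.load  rd  (counter 2, T0.r 2)
[8] T0.cas  hit  (counter 3, T0.r 2)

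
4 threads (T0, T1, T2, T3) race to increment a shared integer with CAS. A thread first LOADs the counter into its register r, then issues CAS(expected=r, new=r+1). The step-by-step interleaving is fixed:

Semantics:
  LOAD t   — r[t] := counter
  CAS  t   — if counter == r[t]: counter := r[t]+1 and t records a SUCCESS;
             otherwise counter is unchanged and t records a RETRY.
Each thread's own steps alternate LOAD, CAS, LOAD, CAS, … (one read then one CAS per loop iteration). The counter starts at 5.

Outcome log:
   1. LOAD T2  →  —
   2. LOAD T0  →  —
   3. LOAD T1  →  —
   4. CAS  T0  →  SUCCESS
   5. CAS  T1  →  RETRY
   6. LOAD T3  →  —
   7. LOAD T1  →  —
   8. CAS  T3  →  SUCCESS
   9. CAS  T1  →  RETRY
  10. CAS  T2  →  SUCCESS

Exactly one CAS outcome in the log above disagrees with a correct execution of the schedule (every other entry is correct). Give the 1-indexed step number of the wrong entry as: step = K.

Correct run:
[1] T2.load  rd  (counter 5, T2.r 5)
[2] T0.load  rd  (counter 5, T0.r 5)
[3] T1.load  rd  (counter 5, T1.r 5)
[4] T0.cas  hit  (counter 6, T0.r 5)
[5] T1.cas  miss  (counter 6, T1.r 5)
[6] T3.load  rd  (counter 6, T3.r 6)
[7] T1.load  rd  (counter 6, T1.r 6)
[8] T3.cas  hit  (counter 7, T3.r 6)
[9] T1.cas  miss  (counter 7, T1.r 6)
[10] T2.cas  miss  (counter 7, T2.r 5)
Log disagrees first at step 10.

step = 10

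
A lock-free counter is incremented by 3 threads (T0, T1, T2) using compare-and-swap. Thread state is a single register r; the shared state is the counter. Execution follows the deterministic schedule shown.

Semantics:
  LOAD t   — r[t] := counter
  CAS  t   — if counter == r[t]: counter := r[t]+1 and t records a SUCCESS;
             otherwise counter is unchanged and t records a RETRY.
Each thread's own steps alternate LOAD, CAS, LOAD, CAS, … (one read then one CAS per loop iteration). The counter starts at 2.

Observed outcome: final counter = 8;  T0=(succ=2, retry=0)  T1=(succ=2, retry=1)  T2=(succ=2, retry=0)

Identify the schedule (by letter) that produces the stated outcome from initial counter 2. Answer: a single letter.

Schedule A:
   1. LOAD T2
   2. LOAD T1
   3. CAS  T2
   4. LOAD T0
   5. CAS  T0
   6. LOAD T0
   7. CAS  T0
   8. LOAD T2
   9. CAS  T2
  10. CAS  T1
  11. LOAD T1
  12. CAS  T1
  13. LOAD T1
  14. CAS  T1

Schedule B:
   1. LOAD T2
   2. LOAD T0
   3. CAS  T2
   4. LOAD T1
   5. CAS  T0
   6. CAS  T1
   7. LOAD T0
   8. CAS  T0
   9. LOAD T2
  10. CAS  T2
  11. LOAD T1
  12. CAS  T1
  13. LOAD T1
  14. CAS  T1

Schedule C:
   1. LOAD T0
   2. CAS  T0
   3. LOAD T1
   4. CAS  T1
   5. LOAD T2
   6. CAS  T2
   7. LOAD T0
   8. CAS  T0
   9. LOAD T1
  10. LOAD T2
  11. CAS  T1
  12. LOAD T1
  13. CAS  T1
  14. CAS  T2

A

Simulating candidate A:
#1 T2 reads 2
#2 T1 reads 2
#3 T2 CAS(2→3) writes; counter now 3
#4 T0 reads 3
#5 T0 CAS(3→4) writes; counter now 4
#6 T0 reads 4
#7 T0 CAS(4→5) writes; counter now 5
#8 T2 reads 5
#9 T2 CAS(5→6) writes; counter now 6
#10 T1 CAS(2→3) fails; counter now 6
#11 T1 reads 6
#12 T1 CAS(6→7) writes; counter now 7
#13 T1 reads 7
#14 T1 CAS(7→8) writes; counter now 8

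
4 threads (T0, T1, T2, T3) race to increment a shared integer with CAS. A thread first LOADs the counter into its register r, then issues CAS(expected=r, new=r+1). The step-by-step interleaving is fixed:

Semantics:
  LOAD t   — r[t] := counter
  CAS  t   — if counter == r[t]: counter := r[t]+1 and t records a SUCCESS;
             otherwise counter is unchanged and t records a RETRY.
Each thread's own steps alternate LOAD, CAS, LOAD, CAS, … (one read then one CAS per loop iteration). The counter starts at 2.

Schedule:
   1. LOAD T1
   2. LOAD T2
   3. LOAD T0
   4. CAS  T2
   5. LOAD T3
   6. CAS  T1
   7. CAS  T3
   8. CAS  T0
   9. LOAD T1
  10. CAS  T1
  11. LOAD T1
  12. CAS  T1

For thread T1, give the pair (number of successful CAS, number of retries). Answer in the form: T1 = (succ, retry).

T1 = (2, 1)

step 1: T1 LOAD ⇒ load; ctr=2 reg=2
step 2: T2 LOAD ⇒ load; ctr=2 reg=2
step 3: T0 LOAD ⇒ load; ctr=2 reg=2
step 4: T2 CAS ⇒ ok; ctr=3 reg=2
step 5: T3 LOAD ⇒ load; ctr=3 reg=3
step 6: T1 CAS ⇒ retry; ctr=3 reg=2
step 7: T3 CAS ⇒ ok; ctr=4 reg=3
step 8: T0 CAS ⇒ retry; ctr=4 reg=2
step 9: T1 LOAD ⇒ load; ctr=4 reg=4
step 10: T1 CAS ⇒ ok; ctr=5 reg=4
step 11: T1 LOAD ⇒ load; ctr=5 reg=5
step 12: T1 CAS ⇒ ok; ctr=6 reg=5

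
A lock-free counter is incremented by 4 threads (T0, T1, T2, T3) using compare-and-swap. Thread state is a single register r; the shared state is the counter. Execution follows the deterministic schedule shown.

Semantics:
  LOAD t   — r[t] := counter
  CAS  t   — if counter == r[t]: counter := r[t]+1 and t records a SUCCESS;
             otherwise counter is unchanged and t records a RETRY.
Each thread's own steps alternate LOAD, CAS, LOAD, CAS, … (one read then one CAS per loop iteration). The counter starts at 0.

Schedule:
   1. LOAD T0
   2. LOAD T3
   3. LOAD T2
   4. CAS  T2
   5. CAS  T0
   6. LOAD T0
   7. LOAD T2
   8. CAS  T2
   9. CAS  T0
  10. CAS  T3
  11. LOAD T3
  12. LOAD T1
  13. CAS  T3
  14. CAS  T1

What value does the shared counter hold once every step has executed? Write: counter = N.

step 1: T0 LOAD ⇒ load; ctr=0 reg=0
step 2: T3 LOAD ⇒ load; ctr=0 reg=0
step 3: T2 LOAD ⇒ load; ctr=0 reg=0
step 4: T2 CAS ⇒ ok; ctr=1 reg=0
step 5: T0 CAS ⇒ retry; ctr=1 reg=0
step 6: T0 LOAD ⇒ load; ctr=1 reg=1
step 7: T2 LOAD ⇒ load; ctr=1 reg=1
step 8: T2 CAS ⇒ ok; ctr=2 reg=1
step 9: T0 CAS ⇒ retry; ctr=2 reg=1
step 10: T3 CAS ⇒ retry; ctr=2 reg=0
step 11: T3 LOAD ⇒ load; ctr=2 reg=2
step 12: T1 LOAD ⇒ load; ctr=2 reg=2
step 13: T3 CAS ⇒ ok; ctr=3 reg=2
step 14: T1 CAS ⇒ retry; ctr=3 reg=2

counter = 3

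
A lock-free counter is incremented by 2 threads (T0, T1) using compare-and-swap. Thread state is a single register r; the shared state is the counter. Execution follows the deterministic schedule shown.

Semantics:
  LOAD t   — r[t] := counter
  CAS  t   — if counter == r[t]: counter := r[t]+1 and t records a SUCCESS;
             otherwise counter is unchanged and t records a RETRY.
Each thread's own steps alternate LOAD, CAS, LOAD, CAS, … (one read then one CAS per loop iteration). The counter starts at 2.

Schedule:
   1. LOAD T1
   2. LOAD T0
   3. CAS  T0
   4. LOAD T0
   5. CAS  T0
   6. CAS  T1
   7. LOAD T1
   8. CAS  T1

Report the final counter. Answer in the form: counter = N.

counter = 5

   1) LOAD T1:  M=2  r_T1=2
   2) LOAD T0:  M=2  r_T0=2
   3) CAS  T0:  M=3  r_T0=2 ✓
   4) LOAD T0:  M=3  r_T0=3
   5) CAS  T0:  M=4  r_T0=3 ✓
   6) CAS  T1:  M=4  r_T1=2 ✗
   7) LOAD T1:  M=4  r_T1=4
   8) CAS  T1:  M=5  r_T1=4 ✓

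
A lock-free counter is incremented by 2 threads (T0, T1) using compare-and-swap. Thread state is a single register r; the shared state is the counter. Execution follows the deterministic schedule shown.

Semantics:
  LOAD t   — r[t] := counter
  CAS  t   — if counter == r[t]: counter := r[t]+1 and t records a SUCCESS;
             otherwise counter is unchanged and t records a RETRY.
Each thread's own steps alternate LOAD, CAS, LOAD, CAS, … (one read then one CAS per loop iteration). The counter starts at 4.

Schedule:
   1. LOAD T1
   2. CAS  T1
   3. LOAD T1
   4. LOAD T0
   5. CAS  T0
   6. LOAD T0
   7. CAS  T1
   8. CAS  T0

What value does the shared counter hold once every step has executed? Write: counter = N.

counter = 7

#1 T1 reads 4
#2 T1 CAS(4→5) writes; counter now 5
#3 T1 reads 5
#4 T0 reads 5
#5 T0 CAS(5→6) writes; counter now 6
#6 T0 reads 6
#7 T1 CAS(5→6) fails; counter now 6
#8 T0 CAS(6→7) writes; counter now 7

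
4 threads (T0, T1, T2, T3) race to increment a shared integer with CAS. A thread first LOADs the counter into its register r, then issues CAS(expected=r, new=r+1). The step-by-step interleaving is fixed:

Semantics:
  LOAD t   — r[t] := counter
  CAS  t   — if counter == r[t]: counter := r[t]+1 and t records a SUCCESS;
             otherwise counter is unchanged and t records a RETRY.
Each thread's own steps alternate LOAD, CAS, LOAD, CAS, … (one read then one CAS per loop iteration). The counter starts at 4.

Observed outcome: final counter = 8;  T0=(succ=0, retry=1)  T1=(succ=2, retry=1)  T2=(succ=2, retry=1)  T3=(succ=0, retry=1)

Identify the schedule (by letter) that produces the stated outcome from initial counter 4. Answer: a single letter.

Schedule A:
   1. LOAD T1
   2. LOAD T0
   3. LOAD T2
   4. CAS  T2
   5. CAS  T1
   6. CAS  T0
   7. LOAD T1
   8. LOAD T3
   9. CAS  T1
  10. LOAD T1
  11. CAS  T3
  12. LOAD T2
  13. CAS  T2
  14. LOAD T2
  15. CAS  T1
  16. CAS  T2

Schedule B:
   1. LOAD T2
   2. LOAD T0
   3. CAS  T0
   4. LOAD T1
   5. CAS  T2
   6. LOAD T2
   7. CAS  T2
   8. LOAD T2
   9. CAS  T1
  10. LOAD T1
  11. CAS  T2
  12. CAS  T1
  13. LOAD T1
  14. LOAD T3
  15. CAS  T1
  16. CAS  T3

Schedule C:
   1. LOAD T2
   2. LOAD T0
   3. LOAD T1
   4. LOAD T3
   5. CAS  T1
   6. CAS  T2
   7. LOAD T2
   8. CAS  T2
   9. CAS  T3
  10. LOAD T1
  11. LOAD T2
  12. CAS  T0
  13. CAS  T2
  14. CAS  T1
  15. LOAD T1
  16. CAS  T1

C

Tracing schedule C:
1. LOAD T2 → mem=4 r[T2]=4 [LOAD]
2. LOAD T0 → mem=4 r[T0]=4 [LOAD]
3. LOAD T1 → mem=4 r[T1]=4 [LOAD]
4. LOAD T3 → mem=4 r[T3]=4 [LOAD]
5. CAS T1 → mem=5 r[T1]=4 [OK]
6. CAS T2 → mem=5 r[T2]=4 [RETRY]
7. LOAD T2 → mem=5 r[T2]=5 [LOAD]
8. CAS T2 → mem=6 r[T2]=5 [OK]
9. CAS T3 → mem=6 r[T3]=4 [RETRY]
10. LOAD T1 → mem=6 r[T1]=6 [LOAD]
11. LOAD T2 → mem=6 r[T2]=6 [LOAD]
12. CAS T0 → mem=6 r[T0]=4 [RETRY]
13. CAS T2 → mem=7 r[T2]=6 [OK]
14. CAS T1 → mem=7 r[T1]=6 [RETRY]
15. LOAD T1 → mem=7 r[T1]=7 [LOAD]
16. CAS T1 → mem=8 r[T1]=7 [OK]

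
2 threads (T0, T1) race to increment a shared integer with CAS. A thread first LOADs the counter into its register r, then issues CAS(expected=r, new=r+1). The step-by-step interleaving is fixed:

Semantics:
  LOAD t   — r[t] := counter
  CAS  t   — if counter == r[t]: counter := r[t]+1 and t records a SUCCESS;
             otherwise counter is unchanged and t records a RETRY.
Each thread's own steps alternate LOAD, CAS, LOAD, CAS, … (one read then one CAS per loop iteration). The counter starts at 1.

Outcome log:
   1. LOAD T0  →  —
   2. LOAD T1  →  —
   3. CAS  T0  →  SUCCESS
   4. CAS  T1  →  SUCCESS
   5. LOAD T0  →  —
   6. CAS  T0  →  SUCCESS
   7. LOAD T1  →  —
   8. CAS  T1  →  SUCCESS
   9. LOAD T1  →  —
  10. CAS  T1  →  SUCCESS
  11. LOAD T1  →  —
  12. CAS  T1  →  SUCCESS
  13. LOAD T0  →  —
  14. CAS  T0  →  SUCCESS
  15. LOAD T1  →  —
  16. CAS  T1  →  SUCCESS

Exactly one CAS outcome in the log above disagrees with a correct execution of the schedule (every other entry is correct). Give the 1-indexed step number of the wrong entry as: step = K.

Correct run:
#1 T0 reads 1
#2 T1 reads 1
#3 T0 CAS(1→2) writes; counter now 2
#4 T1 CAS(1→2) fails; counter now 2
#5 T0 reads 2
#6 T0 CAS(2→3) writes; counter now 3
#7 T1 reads 3
#8 T1 CAS(3→4) writes; counter now 4
#9 T1 reads 4
#10 T1 CAS(4→5) writes; counter now 5
#11 T1 reads 5
#12 T1 CAS(5→6) writes; counter now 6
#13 T0 reads 6
#14 T0 CAS(6→7) writes; counter now 7
#15 T1 reads 7
#16 T1 CAS(7→8) writes; counter now 8
Mismatch at 4.

step = 4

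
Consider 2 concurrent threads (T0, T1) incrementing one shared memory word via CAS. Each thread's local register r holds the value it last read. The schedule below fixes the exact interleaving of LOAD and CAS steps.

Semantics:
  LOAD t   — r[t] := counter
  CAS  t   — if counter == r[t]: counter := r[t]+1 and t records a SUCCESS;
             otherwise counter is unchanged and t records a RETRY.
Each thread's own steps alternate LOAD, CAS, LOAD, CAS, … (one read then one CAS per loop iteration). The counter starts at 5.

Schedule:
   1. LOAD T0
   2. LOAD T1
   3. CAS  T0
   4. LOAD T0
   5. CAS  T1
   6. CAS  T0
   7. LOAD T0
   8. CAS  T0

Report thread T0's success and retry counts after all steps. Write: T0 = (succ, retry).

T0 = (3, 0)

#1 T0 reads 5
#2 T1 reads 5
#3 T0 CAS(5→6) writes; counter now 6
#4 T0 reads 6
#5 T1 CAS(5→6) fails; counter now 6
#6 T0 CAS(6→7) writes; counter now 7
#7 T0 reads 7
#8 T0 CAS(7→8) writes; counter now 8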